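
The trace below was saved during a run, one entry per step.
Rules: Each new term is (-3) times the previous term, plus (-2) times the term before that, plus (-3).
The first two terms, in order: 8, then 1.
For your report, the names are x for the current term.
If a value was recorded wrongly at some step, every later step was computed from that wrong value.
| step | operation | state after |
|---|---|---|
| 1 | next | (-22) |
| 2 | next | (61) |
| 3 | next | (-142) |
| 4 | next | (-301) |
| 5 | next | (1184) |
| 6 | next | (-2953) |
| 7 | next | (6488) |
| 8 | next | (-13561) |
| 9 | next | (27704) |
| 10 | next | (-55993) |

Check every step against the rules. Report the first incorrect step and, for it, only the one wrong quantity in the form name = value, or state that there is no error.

Recomputing the run from the initial state:
step 1: x = -22
step 2: x = 61
step 3: x = -142
step 4: x = 301
step 5: x = -622
step 6: x = 1261
step 7: x = -2542
step 8: x = 5101
step 9: x = -10222
step 10: x = 20461
The first disagreement with the trace is at step 4, where the value should be x = 301.

step 4, x = 301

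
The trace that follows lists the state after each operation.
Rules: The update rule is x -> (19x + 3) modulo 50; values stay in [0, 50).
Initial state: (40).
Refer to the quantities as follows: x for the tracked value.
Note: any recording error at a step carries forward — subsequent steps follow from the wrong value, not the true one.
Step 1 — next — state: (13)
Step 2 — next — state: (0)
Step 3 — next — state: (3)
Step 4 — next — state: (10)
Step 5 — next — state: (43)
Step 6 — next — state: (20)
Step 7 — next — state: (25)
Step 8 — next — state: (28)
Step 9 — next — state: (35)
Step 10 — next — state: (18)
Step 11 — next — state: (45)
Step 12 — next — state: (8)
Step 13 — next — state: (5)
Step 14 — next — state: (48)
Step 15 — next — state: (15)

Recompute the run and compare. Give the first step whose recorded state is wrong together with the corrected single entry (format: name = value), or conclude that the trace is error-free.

step 7, x = 33

step 1: x = (19*40 + 3) mod 50 = 13 -> confirmed correct
step 2: x = (19*13 + 3) mod 50 = 0 -> in agreement
step 3: x = (19*0 + 3) mod 50 = 3 -> confirmed correct
step 4: x = (19*3 + 3) mod 50 = 10 -> consistent with the trace
step 5: x = (19*10 + 3) mod 50 = 43 -> agrees with the trace
step 6: x = (19*43 + 3) mod 50 = 20 -> exactly as logged
step 7: x = (19*20 + 3) mod 50 = 33 -> a discrepancy with the trace
The earliest wrong entry is at step 7: it should read x = 33.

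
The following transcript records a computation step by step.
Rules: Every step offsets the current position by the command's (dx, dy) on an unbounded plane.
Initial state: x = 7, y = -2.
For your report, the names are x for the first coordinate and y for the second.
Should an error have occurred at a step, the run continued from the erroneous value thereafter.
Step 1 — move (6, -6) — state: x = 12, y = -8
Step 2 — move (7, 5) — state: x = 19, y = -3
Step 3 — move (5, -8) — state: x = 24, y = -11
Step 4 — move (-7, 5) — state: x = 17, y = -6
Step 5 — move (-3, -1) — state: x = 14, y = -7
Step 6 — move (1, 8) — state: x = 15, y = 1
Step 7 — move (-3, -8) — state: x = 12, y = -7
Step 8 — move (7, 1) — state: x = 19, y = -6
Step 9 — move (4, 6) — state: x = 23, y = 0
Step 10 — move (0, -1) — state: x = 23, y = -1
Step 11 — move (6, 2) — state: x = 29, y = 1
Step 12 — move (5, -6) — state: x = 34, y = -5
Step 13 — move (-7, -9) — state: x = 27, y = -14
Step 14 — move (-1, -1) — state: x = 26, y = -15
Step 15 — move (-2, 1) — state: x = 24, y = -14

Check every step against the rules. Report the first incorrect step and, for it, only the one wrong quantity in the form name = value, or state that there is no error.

Recomputing the run from the initial state:
step 1: x = 13, y = -8
step 2: x = 20, y = -3
step 3: x = 25, y = -11
step 4: x = 18, y = -6
step 5: x = 15, y = -7
step 6: x = 16, y = 1
step 7: x = 13, y = -7
step 8: x = 20, y = -6
step 9: x = 24, y = 0
step 10: x = 24, y = -1
step 11: x = 30, y = 1
step 12: x = 35, y = -5
step 13: x = 28, y = -14
step 14: x = 27, y = -15
step 15: x = 25, y = -14
The first disagreement with the transcript is at step 1, where the value should be x = 13.

step 1, x = 13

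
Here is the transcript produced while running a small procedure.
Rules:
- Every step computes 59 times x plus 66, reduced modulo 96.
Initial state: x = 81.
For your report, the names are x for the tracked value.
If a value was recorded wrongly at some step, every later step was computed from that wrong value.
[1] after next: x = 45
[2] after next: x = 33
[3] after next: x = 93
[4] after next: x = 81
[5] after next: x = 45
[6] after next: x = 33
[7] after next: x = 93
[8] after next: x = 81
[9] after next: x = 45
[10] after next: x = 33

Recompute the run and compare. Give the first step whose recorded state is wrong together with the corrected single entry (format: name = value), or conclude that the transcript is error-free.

Recomputing the run from the initial state:
step 1: x = 45
step 2: x = 33
step 3: x = 93
step 4: x = 81
step 5: x = 45
step 6: x = 33
step 7: x = 93
step 8: x = 81
step 9: x = 45
step 10: x = 33
This matches the transcript at every step.

no error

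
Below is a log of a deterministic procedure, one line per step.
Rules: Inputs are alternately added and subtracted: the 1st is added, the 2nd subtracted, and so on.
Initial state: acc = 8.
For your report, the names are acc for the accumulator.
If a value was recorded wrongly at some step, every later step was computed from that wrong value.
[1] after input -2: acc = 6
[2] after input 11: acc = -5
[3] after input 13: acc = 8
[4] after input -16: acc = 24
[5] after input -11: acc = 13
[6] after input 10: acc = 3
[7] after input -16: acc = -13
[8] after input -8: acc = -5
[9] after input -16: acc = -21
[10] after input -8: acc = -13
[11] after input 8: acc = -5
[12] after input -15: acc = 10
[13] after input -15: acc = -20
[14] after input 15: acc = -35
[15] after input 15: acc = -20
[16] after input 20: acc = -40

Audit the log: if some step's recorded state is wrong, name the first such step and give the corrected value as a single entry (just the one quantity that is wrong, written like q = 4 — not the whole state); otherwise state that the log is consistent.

Recomputing the run from the initial state:
step 1: acc = 6
step 2: acc = -5
step 3: acc = 8
step 4: acc = 24
step 5: acc = 13
step 6: acc = 3
step 7: acc = -13
step 8: acc = -5
step 9: acc = -21
step 10: acc = -13
step 11: acc = -5
step 12: acc = 10
step 13: acc = -5
step 14: acc = -20
step 15: acc = -5
step 16: acc = -25
The first disagreement with the log is at step 13, where the value should be acc = -5.

step 13, acc = -5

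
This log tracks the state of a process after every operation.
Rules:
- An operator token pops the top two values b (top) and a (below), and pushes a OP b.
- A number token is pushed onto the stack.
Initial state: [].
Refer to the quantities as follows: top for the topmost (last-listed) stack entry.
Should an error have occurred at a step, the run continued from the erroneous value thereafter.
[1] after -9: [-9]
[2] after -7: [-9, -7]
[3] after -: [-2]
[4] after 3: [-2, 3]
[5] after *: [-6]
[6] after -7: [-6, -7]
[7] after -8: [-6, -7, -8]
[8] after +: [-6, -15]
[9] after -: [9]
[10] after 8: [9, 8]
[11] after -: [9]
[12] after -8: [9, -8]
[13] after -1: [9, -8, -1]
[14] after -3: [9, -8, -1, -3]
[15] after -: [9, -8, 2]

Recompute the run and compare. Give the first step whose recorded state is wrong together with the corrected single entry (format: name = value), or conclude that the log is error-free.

step 11, top = 1

step 1: push -9: top = -9 -> in agreement
step 2: push -7: top = -7 -> confirmed correct
step 3: -9 - -7 = -2 -> matches
step 4: push 3: top = 3 -> exactly as logged
step 5: -2 * 3 = -6 -> no discrepancy
step 6: push -7: top = -7 -> consistent with the log
step 7: push -8: top = -8 -> matches
step 8: -7 + -8 = -15 -> same as recorded
step 9: -6 - -15 = 9 -> confirmed correct
step 10: push 8: top = 8 -> exactly as logged
step 11: 9 - 8 = 1 -> first mismatch against the log
Conclusion: step 11 carries the first error; the entry should be top = 1.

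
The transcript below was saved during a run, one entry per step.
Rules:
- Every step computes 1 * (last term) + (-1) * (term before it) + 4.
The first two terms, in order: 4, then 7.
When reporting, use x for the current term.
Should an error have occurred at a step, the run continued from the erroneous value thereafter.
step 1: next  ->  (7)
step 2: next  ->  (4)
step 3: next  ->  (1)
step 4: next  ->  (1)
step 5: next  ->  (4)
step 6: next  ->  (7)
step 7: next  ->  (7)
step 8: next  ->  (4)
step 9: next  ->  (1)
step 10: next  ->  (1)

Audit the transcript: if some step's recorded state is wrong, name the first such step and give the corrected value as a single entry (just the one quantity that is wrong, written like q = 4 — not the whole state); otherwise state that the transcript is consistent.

no error

step 1: x = 1*(7) + (-1)*(4) + (4) = 7 -> consistent with the transcript
step 2: x = 1*(7) + (-1)*(7) + (4) = 4 -> verified
step 3: x = 1*(4) + (-1)*(7) + (4) = 1 -> agrees with the transcript
step 4: x = 1*(1) + (-1)*(4) + (4) = 1 -> agrees with the transcript
step 5: x = 1*(1) + (-1)*(1) + (4) = 4 -> in agreement
step 6: x = 1*(4) + (-1)*(1) + (4) = 7 -> consistent with the transcript
step 7: x = 1*(7) + (-1)*(4) + (4) = 7 -> same as recorded
step 8: x = 1*(7) + (-1)*(7) + (4) = 4 -> checks out
step 9: x = 1*(4) + (-1)*(7) + (4) = 1 -> matches
step 10: x = 1*(1) + (-1)*(4) + (4) = 1 -> no discrepancy
The whole run recomputes cleanly — no discrepancies.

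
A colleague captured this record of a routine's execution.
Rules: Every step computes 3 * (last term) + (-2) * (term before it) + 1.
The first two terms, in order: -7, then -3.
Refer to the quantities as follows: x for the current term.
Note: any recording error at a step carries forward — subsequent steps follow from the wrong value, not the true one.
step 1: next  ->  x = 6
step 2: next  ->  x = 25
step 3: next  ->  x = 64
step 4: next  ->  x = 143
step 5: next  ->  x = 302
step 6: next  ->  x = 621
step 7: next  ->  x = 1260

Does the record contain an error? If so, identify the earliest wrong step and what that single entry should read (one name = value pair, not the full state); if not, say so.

no error

Recomputing the run from the initial state:
step 1: x = 6
step 2: x = 25
step 3: x = 64
step 4: x = 143
step 5: x = 302
step 6: x = 621
step 7: x = 1260
This matches the record at every step.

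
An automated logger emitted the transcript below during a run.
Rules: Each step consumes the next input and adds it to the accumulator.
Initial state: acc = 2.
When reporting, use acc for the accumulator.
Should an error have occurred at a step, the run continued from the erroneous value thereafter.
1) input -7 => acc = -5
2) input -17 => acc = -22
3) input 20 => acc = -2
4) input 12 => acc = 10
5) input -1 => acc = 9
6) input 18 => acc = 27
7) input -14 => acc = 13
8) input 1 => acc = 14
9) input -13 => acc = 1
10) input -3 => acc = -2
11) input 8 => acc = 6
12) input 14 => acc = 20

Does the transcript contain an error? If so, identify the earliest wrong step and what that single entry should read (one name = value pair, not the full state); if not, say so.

no error

Recomputing the run from the initial state:
step 1: acc = -5
step 2: acc = -22
step 3: acc = -2
step 4: acc = 10
step 5: acc = 9
step 6: acc = 27
step 7: acc = 13
step 8: acc = 14
step 9: acc = 1
step 10: acc = -2
step 11: acc = 6
step 12: acc = 20
This matches the transcript at every step.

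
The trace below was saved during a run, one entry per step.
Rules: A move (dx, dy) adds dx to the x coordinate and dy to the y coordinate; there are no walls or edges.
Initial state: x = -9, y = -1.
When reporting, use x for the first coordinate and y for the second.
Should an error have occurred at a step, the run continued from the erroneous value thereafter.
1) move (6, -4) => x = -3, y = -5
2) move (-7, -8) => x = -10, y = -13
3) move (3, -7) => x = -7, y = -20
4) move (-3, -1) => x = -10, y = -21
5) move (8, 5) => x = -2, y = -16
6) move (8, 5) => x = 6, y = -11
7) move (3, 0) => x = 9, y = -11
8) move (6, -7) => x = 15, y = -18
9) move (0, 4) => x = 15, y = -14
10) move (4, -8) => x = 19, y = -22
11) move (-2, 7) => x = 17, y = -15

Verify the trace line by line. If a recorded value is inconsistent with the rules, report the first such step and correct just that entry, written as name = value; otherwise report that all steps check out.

step 1: x = -9 + (6) = -3, y = -1 + (-4) = -5 -> confirmed correct
step 2: x = -3 + (-7) = -10, y = -5 + (-8) = -13 -> agrees with the trace
step 3: x = -10 + (3) = -7, y = -13 + (-7) = -20 -> confirmed correct
step 4: x = -7 + (-3) = -10, y = -20 + (-1) = -21 -> verified
step 5: x = -10 + (8) = -2, y = -21 + (5) = -16 -> confirmed correct
step 6: x = -2 + (8) = 6, y = -16 + (5) = -11 -> checks out
step 7: x = 6 + (3) = 9, y = -11 + (0) = -11 -> matches
step 8: x = 9 + (6) = 15, y = -11 + (-7) = -18 -> checks out
step 9: x = 15 + (0) = 15, y = -18 + (4) = -14 -> confirmed correct
step 10: x = 15 + (4) = 19, y = -14 + (-8) = -22 -> exactly as logged
step 11: x = 19 + (-2) = 17, y = -22 + (7) = -15 -> verified
Each recorded entry agrees with the recomputation.

no error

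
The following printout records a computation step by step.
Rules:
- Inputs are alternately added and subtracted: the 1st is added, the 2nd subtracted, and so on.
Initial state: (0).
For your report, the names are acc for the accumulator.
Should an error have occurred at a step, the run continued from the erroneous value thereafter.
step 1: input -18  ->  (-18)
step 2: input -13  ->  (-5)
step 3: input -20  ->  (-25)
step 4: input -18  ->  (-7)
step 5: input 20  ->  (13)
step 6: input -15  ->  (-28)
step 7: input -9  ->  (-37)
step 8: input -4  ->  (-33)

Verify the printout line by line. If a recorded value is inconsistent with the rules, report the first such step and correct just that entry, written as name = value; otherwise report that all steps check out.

Recomputing the run from the initial state:
step 1: acc = -18
step 2: acc = -5
step 3: acc = -25
step 4: acc = -7
step 5: acc = 13
step 6: acc = 28
step 7: acc = 19
step 8: acc = 23
The first disagreement with the printout is at step 6, where the value should be acc = 28.

step 6, acc = 28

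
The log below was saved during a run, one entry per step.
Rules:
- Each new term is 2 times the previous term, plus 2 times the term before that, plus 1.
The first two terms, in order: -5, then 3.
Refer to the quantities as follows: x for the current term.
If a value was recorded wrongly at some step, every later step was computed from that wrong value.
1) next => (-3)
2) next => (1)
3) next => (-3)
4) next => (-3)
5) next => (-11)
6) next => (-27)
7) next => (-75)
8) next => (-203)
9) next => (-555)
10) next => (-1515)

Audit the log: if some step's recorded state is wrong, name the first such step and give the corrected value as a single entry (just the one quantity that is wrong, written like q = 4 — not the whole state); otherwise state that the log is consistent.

Recomputing the run from the initial state:
step 1: x = -3
step 2: x = 1
step 3: x = -3
step 4: x = -3
step 5: x = -11
step 6: x = -27
step 7: x = -75
step 8: x = -203
step 9: x = -555
step 10: x = -1515
This matches the log at every step.

no error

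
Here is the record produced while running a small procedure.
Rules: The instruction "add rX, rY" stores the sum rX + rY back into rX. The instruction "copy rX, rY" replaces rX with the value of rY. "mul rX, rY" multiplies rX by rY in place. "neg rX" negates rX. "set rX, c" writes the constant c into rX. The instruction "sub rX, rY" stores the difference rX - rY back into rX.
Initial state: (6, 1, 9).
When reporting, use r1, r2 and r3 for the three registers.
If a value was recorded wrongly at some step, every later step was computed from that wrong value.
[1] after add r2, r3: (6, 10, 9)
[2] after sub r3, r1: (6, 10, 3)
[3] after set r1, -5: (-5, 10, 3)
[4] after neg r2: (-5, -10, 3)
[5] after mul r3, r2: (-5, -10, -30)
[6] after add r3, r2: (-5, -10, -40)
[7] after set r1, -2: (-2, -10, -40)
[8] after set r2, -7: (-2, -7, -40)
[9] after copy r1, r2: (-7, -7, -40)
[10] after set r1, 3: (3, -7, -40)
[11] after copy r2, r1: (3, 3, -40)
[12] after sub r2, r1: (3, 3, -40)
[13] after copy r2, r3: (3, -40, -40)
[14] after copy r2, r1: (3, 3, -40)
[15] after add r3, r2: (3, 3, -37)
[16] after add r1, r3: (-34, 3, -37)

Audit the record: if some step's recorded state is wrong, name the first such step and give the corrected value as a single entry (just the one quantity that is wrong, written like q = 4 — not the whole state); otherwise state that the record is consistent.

step 12, r2 = 0

Recomputing the run from the initial state:
step 1: r1 = 6, r2 = 10, r3 = 9
step 2: r1 = 6, r2 = 10, r3 = 3
step 3: r1 = -5, r2 = 10, r3 = 3
step 4: r1 = -5, r2 = -10, r3 = 3
step 5: r1 = -5, r2 = -10, r3 = -30
step 6: r1 = -5, r2 = -10, r3 = -40
step 7: r1 = -2, r2 = -10, r3 = -40
step 8: r1 = -2, r2 = -7, r3 = -40
step 9: r1 = -7, r2 = -7, r3 = -40
step 10: r1 = 3, r2 = -7, r3 = -40
step 11: r1 = 3, r2 = 3, r3 = -40
step 12: r1 = 3, r2 = 0, r3 = -40
step 13: r1 = 3, r2 = -40, r3 = -40
step 14: r1 = 3, r2 = 3, r3 = -40
step 15: r1 = 3, r2 = 3, r3 = -37
step 16: r1 = -34, r2 = 3, r3 = -37
The first disagreement with the record is at step 12, where the value should be r2 = 0.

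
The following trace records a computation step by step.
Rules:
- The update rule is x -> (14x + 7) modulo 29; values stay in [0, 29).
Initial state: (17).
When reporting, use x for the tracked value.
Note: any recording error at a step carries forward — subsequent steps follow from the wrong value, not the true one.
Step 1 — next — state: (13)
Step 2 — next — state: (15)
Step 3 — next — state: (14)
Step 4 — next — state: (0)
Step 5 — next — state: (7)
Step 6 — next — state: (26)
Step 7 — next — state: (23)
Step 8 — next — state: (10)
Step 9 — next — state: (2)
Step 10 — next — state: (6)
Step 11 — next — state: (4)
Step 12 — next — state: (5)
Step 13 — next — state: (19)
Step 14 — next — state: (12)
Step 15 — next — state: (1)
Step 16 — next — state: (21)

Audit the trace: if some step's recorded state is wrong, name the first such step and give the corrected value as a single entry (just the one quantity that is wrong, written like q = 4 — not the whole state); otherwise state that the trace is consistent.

Recomputing the run from the initial state:
step 1: x = 13
step 2: x = 15
step 3: x = 14
step 4: x = 0
step 5: x = 7
step 6: x = 18
step 7: x = 27
step 8: x = 8
step 9: x = 3
step 10: x = 20
step 11: x = 26
step 12: x = 23
step 13: x = 10
step 14: x = 2
step 15: x = 6
step 16: x = 4
The first disagreement with the trace is at step 6, where the value should be x = 18.

step 6, x = 18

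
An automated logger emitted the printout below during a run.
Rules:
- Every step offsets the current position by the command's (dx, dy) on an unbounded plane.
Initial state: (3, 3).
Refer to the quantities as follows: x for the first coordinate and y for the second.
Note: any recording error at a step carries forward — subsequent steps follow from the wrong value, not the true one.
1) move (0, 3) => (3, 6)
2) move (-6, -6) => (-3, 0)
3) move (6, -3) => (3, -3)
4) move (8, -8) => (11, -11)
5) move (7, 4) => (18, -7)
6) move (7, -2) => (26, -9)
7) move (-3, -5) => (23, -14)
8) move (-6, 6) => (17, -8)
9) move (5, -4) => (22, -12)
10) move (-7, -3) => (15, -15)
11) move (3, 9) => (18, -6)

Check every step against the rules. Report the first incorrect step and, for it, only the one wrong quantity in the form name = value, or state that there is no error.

step 1: x = 3 + (0) = 3, y = 3 + (3) = 6 -> checks out
step 2: x = 3 + (-6) = -3, y = 6 + (-6) = 0 -> confirmed correct
step 3: x = -3 + (6) = 3, y = 0 + (-3) = -3 -> matches
step 4: x = 3 + (8) = 11, y = -3 + (-8) = -11 -> exactly as logged
step 5: x = 11 + (7) = 18, y = -11 + (4) = -7 -> consistent with the printout
step 6: x = 18 + (7) = 25, y = -7 + (-2) = -9 -> the recorded entry deviates here
First deviation found at step 6; the corrected entry is x = 25.

step 6, x = 25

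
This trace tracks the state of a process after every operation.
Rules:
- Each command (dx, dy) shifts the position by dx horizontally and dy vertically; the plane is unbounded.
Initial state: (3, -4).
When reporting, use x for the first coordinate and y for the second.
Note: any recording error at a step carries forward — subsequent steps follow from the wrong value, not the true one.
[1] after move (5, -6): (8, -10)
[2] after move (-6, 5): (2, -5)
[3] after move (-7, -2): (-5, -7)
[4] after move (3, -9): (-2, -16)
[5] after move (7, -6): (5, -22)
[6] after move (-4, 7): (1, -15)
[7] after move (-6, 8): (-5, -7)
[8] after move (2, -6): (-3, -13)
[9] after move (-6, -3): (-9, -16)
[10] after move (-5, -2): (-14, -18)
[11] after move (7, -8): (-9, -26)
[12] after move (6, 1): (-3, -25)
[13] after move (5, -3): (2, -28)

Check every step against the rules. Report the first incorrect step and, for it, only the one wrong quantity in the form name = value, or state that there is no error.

Recomputing the run from the initial state:
step 1: x = 8, y = -10
step 2: x = 2, y = -5
step 3: x = -5, y = -7
step 4: x = -2, y = -16
step 5: x = 5, y = -22
step 6: x = 1, y = -15
step 7: x = -5, y = -7
step 8: x = -3, y = -13
step 9: x = -9, y = -16
step 10: x = -14, y = -18
step 11: x = -7, y = -26
step 12: x = -1, y = -25
step 13: x = 4, y = -28
The first disagreement with the trace is at step 11, where the value should be x = -7.

step 11, x = -7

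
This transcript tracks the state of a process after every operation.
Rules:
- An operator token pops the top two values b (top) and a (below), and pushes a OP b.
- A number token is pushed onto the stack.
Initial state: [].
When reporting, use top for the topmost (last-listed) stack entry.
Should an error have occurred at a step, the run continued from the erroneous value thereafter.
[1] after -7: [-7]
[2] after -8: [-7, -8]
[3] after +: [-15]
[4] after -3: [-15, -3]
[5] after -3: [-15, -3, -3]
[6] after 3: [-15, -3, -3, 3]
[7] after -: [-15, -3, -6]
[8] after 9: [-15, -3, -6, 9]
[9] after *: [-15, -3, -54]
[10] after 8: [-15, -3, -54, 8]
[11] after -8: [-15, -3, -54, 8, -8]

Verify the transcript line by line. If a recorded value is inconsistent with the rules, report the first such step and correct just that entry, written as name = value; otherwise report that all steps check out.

Step 1: push -7: top = -7 — matches.
Step 2: push -8: top = -8 — checks out.
Step 3: -7 + -8 = -15 — confirmed correct.
Step 4: push -3: top = -3 — exactly as logged.
Step 5: push -3: top = -3 — exactly as logged.
Step 6: push 3: top = 3 — matches.
Step 7: -3 - 3 = -6 — same as recorded.
Step 8: push 9: top = 9 — in agreement.
Step 9: -6 * 9 = -54 — in agreement.
Step 10: push 8: top = 8 — exactly as logged.
Step 11: push -8: top = -8 — no discrepancy.
No step deviates from the rules.

no error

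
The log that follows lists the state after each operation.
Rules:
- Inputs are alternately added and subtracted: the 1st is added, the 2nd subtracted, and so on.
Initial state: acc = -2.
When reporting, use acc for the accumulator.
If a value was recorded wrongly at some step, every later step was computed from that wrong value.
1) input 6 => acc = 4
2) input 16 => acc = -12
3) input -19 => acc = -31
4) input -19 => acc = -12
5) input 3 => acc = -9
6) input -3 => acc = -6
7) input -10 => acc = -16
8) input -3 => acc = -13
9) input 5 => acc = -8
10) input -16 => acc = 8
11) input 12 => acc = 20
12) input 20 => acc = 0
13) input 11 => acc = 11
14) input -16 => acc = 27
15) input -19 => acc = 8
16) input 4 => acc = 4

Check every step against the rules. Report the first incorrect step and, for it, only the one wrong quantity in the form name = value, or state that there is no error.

step 1: acc = -2 + 6 = 4 -> confirmed correct
step 2: acc = 4 - 16 = -12 -> consistent with the log
step 3: acc = -12 + -19 = -31 -> matches
step 4: acc = -31 - -19 = -12 -> consistent with the log
step 5: acc = -12 + 3 = -9 -> consistent with the log
step 6: acc = -9 - -3 = -6 -> checks out
step 7: acc = -6 + -10 = -16 -> checks out
step 8: acc = -16 - -3 = -13 -> confirmed correct
step 9: acc = -13 + 5 = -8 -> exactly as logged
step 10: acc = -8 - -16 = 8 -> in agreement
step 11: acc = 8 + 12 = 20 -> confirmed correct
step 12: acc = 20 - 20 = 0 -> no discrepancy
step 13: acc = 0 + 11 = 11 -> checks out
step 14: acc = 11 - -16 = 27 -> verified
step 15: acc = 27 + -19 = 8 -> no discrepancy
step 16: acc = 8 - 4 = 4 -> agrees with the log
All entries verified; no error found.

no error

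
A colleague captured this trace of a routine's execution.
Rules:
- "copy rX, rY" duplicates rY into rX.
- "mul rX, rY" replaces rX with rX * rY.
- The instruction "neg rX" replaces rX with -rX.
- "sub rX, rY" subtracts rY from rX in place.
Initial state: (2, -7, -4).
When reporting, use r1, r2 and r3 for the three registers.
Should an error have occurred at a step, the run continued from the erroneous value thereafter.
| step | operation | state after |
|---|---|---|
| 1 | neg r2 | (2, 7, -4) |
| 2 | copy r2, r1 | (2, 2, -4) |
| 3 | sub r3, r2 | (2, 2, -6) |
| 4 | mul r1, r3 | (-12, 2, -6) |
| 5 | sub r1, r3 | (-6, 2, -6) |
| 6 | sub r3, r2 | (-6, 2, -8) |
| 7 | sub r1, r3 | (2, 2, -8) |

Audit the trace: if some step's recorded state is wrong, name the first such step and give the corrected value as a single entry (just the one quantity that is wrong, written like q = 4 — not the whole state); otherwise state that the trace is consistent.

no error

step 1: r2 = -(-7) = 7 -> exactly as logged
step 2: r2 = 2 -> in agreement
step 3: r3 = -4 - 2 = -6 -> checks out
step 4: r1 = 2 * -6 = -12 -> agrees with the trace
step 5: r1 = -12 - -6 = -6 -> consistent with the trace
step 6: r3 = -6 - 2 = -8 -> checks out
step 7: r1 = -6 - -8 = 2 -> checks out
Nothing is out of place; the run is error-free.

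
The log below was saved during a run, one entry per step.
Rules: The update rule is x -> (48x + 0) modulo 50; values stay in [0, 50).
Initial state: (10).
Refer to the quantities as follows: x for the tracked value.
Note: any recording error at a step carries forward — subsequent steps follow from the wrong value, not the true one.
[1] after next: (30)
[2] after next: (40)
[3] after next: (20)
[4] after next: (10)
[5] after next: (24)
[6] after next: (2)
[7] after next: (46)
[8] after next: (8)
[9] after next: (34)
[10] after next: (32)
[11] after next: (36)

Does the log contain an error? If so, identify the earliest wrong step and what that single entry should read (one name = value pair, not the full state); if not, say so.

Recomputing the run from the initial state:
step 1: x = 30
step 2: x = 40
step 3: x = 20
step 4: x = 10
step 5: x = 30
step 6: x = 40
step 7: x = 20
step 8: x = 10
step 9: x = 30
step 10: x = 40
step 11: x = 20
The first disagreement with the log is at step 5, where the value should be x = 30.

step 5, x = 30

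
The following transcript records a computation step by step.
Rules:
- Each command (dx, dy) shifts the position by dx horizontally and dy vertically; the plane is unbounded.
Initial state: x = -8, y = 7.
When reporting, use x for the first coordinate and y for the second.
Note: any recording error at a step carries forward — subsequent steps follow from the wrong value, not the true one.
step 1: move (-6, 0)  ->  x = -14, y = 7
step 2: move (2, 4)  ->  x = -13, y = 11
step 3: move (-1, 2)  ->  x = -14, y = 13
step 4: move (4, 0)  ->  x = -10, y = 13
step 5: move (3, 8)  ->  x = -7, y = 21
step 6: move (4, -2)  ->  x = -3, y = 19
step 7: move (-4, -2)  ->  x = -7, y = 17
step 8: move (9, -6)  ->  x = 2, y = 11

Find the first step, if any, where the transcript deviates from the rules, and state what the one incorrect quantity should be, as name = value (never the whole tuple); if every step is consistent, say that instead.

Recomputing the run from the initial state:
step 1: x = -14, y = 7
step 2: x = -12, y = 11
step 3: x = -13, y = 13
step 4: x = -9, y = 13
step 5: x = -6, y = 21
step 6: x = -2, y = 19
step 7: x = -6, y = 17
step 8: x = 3, y = 11
The first disagreement with the transcript is at step 2, where the value should be x = -12.

step 2, x = -12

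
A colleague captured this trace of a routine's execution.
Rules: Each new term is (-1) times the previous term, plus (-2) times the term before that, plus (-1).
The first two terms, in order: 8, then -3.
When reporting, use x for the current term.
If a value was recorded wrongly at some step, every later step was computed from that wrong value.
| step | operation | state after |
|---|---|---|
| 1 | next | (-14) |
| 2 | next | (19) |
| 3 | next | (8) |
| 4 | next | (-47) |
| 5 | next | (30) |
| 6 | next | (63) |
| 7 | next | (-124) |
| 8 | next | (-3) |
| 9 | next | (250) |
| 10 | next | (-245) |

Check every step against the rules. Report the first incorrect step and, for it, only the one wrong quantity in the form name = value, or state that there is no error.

no error

1. x = -1*(-3) + (-2)*(8) + (-1) = -14 (verified)
2. x = -1*(-14) + (-2)*(-3) + (-1) = 19 (in agreement)
3. x = -1*(19) + (-2)*(-14) + (-1) = 8 (agrees with the trace)
4. x = -1*(8) + (-2)*(19) + (-1) = -47 (exactly as logged)
5. x = -1*(-47) + (-2)*(8) + (-1) = 30 (no discrepancy)
6. x = -1*(30) + (-2)*(-47) + (-1) = 63 (agrees with the trace)
7. x = -1*(63) + (-2)*(30) + (-1) = -124 (confirmed correct)
8. x = -1*(-124) + (-2)*(63) + (-1) = -3 (in agreement)
9. x = -1*(-3) + (-2)*(-124) + (-1) = 250 (checks out)
10. x = -1*(250) + (-2)*(-3) + (-1) = -245 (no discrepancy)
Nothing is out of place; the run is error-free.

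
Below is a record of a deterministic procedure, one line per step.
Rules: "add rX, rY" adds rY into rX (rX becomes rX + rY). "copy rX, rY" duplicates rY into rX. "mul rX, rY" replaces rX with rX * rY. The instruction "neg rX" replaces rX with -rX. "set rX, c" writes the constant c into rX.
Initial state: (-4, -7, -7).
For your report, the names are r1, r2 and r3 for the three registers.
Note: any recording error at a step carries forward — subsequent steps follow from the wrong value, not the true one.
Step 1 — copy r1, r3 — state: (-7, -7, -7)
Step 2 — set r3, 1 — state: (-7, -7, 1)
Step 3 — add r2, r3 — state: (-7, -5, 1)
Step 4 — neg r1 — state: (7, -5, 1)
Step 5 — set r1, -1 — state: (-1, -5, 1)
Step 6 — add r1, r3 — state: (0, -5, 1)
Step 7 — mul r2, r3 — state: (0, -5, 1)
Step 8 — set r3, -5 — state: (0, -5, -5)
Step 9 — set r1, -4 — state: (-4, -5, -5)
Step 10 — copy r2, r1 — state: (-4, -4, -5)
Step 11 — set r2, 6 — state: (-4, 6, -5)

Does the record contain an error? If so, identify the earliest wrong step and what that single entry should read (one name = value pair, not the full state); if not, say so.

step 3, r2 = -6

step 1: r1 = -7 -> checks out
step 2: r3 = 1 -> same as recorded
step 3: r2 = -7 + 1 = -6 -> the entry is off here
The earliest wrong entry is at step 3: it should read r2 = -6.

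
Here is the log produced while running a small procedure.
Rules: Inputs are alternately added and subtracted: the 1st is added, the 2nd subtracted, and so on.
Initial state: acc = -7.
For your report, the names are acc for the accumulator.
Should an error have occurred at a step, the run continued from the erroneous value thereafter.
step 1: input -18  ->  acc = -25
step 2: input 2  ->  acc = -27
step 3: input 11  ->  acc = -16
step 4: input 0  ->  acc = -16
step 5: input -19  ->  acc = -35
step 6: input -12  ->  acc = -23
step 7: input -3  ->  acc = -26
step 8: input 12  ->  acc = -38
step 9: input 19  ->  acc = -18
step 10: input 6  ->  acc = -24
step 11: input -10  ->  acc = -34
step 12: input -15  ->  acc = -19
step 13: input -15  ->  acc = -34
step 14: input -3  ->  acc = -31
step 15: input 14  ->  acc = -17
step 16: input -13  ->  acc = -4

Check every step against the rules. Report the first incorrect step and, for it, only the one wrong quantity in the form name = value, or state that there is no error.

1. acc = -7 + -18 = -25 (matches)
2. acc = -25 - 2 = -27 (agrees with the log)
3. acc = -27 + 11 = -16 (no discrepancy)
4. acc = -16 - 0 = -16 (exactly as logged)
5. acc = -16 + -19 = -35 (consistent with the log)
6. acc = -35 - -12 = -23 (exactly as logged)
7. acc = -23 + -3 = -26 (same as recorded)
8. acc = -26 - 12 = -38 (consistent with the log)
9. acc = -38 + 19 = -19 (the recorded entry deviates here)
Step 9 is the first one off; corrected, acc = -19.

step 9, acc = -19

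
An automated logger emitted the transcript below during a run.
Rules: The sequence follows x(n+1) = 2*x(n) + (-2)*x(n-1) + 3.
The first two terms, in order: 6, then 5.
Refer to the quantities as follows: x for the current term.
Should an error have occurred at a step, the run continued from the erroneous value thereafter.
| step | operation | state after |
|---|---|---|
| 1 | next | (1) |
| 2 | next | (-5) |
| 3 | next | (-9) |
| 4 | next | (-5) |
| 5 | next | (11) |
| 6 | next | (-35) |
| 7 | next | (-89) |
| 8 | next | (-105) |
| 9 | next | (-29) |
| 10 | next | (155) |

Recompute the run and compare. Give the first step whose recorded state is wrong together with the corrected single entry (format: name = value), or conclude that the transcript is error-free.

step 1: x = 2*(5) + (-2)*(6) + (3) = 1 -> matches
step 2: x = 2*(1) + (-2)*(5) + (3) = -5 -> consistent with the transcript
step 3: x = 2*(-5) + (-2)*(1) + (3) = -9 -> consistent with the transcript
step 4: x = 2*(-9) + (-2)*(-5) + (3) = -5 -> no discrepancy
step 5: x = 2*(-5) + (-2)*(-9) + (3) = 11 -> checks out
step 6: x = 2*(11) + (-2)*(-5) + (3) = 35 -> the entry is off here
That makes step 6 the first incorrect line — x = 35 is what it should show.

step 6, x = 35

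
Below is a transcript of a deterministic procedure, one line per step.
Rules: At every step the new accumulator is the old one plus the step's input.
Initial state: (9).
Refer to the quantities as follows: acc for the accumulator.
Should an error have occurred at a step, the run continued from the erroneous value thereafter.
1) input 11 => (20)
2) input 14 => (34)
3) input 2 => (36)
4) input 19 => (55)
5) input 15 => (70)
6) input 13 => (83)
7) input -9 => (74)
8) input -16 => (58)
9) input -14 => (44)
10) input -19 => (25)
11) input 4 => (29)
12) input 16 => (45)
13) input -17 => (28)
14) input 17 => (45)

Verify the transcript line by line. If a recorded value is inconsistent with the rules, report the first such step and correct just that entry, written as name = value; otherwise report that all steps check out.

no error

Recomputing the run from the initial state:
step 1: acc = 20
step 2: acc = 34
step 3: acc = 36
step 4: acc = 55
step 5: acc = 70
step 6: acc = 83
step 7: acc = 74
step 8: acc = 58
step 9: acc = 44
step 10: acc = 25
step 11: acc = 29
step 12: acc = 45
step 13: acc = 28
step 14: acc = 45
This matches the transcript at every step.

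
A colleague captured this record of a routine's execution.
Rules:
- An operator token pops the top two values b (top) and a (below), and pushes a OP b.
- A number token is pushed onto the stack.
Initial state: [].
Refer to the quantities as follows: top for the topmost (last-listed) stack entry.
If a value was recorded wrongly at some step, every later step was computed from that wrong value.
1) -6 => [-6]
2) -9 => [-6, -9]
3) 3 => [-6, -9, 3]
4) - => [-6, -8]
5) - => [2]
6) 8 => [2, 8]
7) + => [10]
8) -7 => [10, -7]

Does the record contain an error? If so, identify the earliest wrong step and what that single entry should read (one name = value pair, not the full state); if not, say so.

Recomputing the run from the initial state:
step 1: [-6]
step 2: [-6, -9]
step 3: [-6, -9, 3]
step 4: [-6, -12]
step 5: [6]
step 6: [6, 8]
step 7: [14]
step 8: [14, -7]
The first disagreement with the record is at step 4, where the value should be top = -12.

step 4, top = -12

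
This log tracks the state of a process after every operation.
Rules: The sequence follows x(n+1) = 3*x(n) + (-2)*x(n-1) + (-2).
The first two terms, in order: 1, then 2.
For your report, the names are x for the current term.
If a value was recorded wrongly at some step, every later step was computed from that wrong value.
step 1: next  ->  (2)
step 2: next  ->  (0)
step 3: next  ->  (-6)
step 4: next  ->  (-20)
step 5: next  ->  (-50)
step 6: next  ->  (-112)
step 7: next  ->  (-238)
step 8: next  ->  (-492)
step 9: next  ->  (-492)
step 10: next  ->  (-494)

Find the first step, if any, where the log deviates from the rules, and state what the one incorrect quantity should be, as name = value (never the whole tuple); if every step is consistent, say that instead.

step 9, x = -1002

Step 1: x = 3*(2) + (-2)*(1) + (-2) = 2 — exactly as logged.
Step 2: x = 3*(2) + (-2)*(2) + (-2) = 0 — checks out.
Step 3: x = 3*(0) + (-2)*(2) + (-2) = -6 — consistent with the log.
Step 4: x = 3*(-6) + (-2)*(0) + (-2) = -20 — same as recorded.
Step 5: x = 3*(-20) + (-2)*(-6) + (-2) = -50 — verified.
Step 6: x = 3*(-50) + (-2)*(-20) + (-2) = -112 — verified.
Step 7: x = 3*(-112) + (-2)*(-50) + (-2) = -238 — confirmed correct.
Step 8: x = 3*(-238) + (-2)*(-112) + (-2) = -492 — matches.
Step 9: x = 3*(-492) + (-2)*(-238) + (-2) = -1002 — the recorded entry deviates here.
First deviation found at step 9; the corrected entry is x = -1002.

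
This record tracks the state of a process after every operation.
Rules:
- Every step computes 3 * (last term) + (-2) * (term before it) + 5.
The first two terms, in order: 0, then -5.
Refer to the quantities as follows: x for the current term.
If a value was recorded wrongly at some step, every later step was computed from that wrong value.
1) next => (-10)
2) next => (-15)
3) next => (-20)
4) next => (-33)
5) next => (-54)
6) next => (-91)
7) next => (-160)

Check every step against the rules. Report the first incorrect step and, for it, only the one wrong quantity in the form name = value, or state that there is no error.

step 4, x = -25

step 1: x = 3*(-5) + (-2)*(0) + (5) = -10 -> checks out
step 2: x = 3*(-10) + (-2)*(-5) + (5) = -15 -> in agreement
step 3: x = 3*(-15) + (-2)*(-10) + (5) = -20 -> exactly as logged
step 4: x = 3*(-20) + (-2)*(-15) + (5) = -25 -> the record disagrees here
First deviation found at step 4; the corrected entry is x = -25.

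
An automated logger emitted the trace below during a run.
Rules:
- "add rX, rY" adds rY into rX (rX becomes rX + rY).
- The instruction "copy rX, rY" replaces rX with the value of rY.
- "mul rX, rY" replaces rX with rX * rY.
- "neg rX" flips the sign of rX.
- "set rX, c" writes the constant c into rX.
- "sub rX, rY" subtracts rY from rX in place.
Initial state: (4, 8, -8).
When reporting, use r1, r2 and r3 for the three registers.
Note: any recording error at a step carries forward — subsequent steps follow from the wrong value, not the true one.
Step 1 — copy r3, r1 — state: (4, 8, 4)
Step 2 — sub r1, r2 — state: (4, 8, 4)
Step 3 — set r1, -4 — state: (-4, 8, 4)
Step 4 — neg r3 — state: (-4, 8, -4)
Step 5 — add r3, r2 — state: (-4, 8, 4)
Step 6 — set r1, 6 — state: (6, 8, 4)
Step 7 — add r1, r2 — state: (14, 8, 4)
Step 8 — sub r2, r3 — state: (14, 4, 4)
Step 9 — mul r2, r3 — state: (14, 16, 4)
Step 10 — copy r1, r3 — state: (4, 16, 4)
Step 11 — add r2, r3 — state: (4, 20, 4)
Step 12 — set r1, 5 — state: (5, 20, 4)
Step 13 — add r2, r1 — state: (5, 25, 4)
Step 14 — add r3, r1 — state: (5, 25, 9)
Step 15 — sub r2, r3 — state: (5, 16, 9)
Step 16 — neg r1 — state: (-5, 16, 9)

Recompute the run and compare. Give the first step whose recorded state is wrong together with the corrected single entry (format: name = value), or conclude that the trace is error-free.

step 2, r1 = -4

Step 1: r3 = 4 — agrees with the trace.
Step 2: r1 = 4 - 8 = -4 — first mismatch against the trace.
Conclusion: step 2 carries the first error; the entry should be r1 = -4.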